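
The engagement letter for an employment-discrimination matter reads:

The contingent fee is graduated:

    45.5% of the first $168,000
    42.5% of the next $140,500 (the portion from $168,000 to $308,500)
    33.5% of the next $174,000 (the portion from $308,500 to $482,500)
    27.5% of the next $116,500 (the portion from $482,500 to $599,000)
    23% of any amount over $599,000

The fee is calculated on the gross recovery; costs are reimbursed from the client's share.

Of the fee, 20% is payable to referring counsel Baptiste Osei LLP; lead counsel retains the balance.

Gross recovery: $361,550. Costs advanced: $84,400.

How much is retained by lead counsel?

Fee base is the gross recovery, $361,550; costs are reimbursed separately.
First $168,000 at 45.5% = $76,440.00
Next $140,500 at 42.5% = $59,712.50
Remaining $53,050 at 33.5% = $17,771.75
Fee: $76,440.00 + $59,712.50 + $17,771.75 = $153,924.25
Referral share: 20% of $153,924.25 = $30,784.85; lead counsel retains $153,924.25 − $30,784.85 = $123,139.40.

$123,139.40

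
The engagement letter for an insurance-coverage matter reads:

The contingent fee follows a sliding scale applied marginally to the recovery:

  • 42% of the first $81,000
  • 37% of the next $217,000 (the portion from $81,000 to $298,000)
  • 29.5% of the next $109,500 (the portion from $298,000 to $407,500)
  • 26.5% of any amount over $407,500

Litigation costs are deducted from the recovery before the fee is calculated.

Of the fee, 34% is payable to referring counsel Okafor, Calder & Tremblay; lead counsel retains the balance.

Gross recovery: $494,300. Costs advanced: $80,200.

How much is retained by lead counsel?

$97,918.59

Fee base (net of costs): $494,300 − $80,200 = $414,100
First $81,000 at 42% = $34,020.00
Next $217,000 at 37% = $80,290.00
Next $109,500 at 29.5% = $32,302.50
Remaining $6,600 at 26.5% = $1,749.00
Fee: $34,020.00 + $80,290.00 + $32,302.50 + $1,749.00 = $148,361.50
Referral share: 34% of $148,361.50 = $50,442.91; lead counsel retains $148,361.50 − $50,442.91 = $97,918.59.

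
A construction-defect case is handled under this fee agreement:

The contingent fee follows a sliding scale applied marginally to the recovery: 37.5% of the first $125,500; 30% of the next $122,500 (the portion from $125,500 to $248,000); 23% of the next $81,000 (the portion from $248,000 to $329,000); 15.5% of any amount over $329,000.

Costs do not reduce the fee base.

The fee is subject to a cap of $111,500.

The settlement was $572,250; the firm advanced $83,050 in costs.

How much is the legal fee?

$111,500.00

Fee base is the gross recovery, $572,250; costs are reimbursed separately.
First $125,500 at 37.5% = $47,062.50
Next $122,500 at 30% = $36,750.00
Next $81,000 at 23% = $18,630.00
Remaining $243,250 at 15.5% = $37,703.75
Fee: $47,062.50 + $36,750.00 + $18,630.00 + $37,703.75 = $140,146.25
$140,146.25 exceeds the $111,500 cap, so the fee is capped at $111,500.00.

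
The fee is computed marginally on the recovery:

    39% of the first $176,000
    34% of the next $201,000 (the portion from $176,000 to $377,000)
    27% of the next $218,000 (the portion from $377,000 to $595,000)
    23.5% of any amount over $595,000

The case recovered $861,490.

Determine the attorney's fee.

First $176,000 at 39% = $68,640.00
Next $201,000 at 34% = $68,340.00
Next $218,000 at 27% = $58,860.00
Remaining $266,490 at 23.5% = $62,625.15
Fee: $68,640.00 + $68,340.00 + $58,860.00 + $62,625.15 = $258,465.15

$258,465.15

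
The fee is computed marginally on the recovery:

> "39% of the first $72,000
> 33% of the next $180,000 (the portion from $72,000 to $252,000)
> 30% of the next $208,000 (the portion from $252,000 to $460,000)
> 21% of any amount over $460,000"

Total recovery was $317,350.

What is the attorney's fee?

$107,085.00

First $72,000 at 39% = $28,080.00
Next $180,000 at 33% = $59,400.00
Remaining $65,350 at 30% = $19,605.00
Fee: $28,080.00 + $59,400.00 + $19,605.00 = $107,085.00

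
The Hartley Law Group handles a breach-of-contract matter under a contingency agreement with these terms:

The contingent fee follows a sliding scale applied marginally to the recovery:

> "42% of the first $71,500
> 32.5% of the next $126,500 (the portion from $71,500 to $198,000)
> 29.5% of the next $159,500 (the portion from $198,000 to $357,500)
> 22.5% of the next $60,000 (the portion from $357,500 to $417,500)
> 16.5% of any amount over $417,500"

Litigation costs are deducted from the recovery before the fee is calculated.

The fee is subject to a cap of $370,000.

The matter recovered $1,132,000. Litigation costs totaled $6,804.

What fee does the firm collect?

$248,464.84

Fee base (net of costs): $1,132,000 − $6,804 = $1,125,196
First $71,500 at 42% = $30,030.00
Next $126,500 at 32.5% = $41,112.50
Next $159,500 at 29.5% = $47,052.50
Next $60,000 at 22.5% = $13,500.00
Remaining $707,696 at 16.5% = $116,769.84
Fee: $30,030.00 + $41,112.50 + $47,052.50 + $13,500.00 + $116,769.84 = $248,464.84
$248,464.84 is under the $370,000 cap.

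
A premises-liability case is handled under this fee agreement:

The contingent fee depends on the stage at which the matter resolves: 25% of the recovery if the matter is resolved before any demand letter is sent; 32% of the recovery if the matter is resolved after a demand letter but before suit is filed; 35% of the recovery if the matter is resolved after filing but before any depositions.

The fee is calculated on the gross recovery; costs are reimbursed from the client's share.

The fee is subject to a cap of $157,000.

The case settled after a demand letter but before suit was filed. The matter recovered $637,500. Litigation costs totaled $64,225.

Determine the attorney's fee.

Fee base is the gross recovery, $637,500; costs are reimbursed separately.
The matter settled after a demand letter but before suit was filed, so the 32% rate applies.
$637,500 × 32% = $204,000.00
$204,000.00 exceeds the $157,000 cap, so the fee is capped at $157,000.00.

$157,000.00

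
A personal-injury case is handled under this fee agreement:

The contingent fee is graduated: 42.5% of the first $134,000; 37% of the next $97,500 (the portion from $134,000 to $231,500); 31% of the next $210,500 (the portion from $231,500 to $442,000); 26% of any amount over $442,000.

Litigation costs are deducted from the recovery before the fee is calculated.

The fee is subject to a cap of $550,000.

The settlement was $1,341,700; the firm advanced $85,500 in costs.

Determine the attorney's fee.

Fee base (net of costs): $1,341,700 − $85,500 = $1,256,200
First $134,000 at 42.5% = $56,950.00
Next $97,500 at 37% = $36,075.00
Next $210,500 at 31% = $65,255.00
Remaining $814,200 at 26% = $211,692.00
Fee: $56,950.00 + $36,075.00 + $65,255.00 + $211,692.00 = $369,972.00
$369,972.00 is under the $550,000 cap.

$369,972.00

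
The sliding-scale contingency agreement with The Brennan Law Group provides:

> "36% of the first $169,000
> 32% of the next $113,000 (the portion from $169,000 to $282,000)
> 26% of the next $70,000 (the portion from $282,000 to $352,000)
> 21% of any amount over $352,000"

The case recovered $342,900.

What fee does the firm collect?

First $169,000 at 36% = $60,840.00
Next $113,000 at 32% = $36,160.00
Remaining $60,900 at 26% = $15,834.00
Fee: $60,840.00 + $36,160.00 + $15,834.00 = $112,834.00

$112,834.00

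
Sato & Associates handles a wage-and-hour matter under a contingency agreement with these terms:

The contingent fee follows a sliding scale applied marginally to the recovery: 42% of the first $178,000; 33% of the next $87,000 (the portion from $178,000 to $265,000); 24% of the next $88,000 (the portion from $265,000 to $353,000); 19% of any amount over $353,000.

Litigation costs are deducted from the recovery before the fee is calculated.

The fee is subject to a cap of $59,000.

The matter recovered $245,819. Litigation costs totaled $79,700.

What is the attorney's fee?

Fee base (net of costs): $245,819 − $79,700 = $166,119
First $166,119 at 42% = $69,769.98
$69,769.98 exceeds the $59,000 cap, so the fee is capped at $59,000.00.

$59,000.00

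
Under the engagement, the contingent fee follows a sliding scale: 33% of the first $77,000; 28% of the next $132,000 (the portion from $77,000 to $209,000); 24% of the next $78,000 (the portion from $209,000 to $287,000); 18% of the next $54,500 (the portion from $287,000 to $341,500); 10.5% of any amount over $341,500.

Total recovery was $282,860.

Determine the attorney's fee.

$80,096.40

First $77,000 at 33% = $25,410.00
Next $132,000 at 28% = $36,960.00
Remaining $73,860 at 24% = $17,726.40
Fee: $25,410.00 + $36,960.00 + $17,726.40 = $80,096.40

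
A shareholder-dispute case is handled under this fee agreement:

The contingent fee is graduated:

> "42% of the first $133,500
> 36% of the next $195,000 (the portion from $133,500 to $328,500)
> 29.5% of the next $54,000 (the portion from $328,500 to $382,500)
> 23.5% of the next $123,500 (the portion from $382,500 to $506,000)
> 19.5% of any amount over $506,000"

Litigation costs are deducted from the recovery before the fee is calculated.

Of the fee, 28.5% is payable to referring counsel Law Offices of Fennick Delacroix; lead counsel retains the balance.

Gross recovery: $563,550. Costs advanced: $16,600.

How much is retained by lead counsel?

Fee base (net of costs): $563,550 − $16,600 = $546,950
First $133,500 at 42% = $56,070.00
Next $195,000 at 36% = $70,200.00
Next $54,000 at 29.5% = $15,930.00
Next $123,500 at 23.5% = $29,022.50
Remaining $40,950 at 19.5% = $7,985.25
Fee: $56,070.00 + $70,200.00 + $15,930.00 + $29,022.50 + $7,985.25 = $179,207.75
Referral share: 28.5% of $179,207.75 = $51,074.21; lead counsel retains $179,207.75 − $51,074.21 = $128,133.54.

$128,133.54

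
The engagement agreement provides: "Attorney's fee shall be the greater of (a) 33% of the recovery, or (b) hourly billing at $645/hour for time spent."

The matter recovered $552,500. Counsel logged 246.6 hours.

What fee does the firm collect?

$182,325.00

(a) 33% of $552,500 = $182,325.00
(b) 246.6 × $645 = $159,057.00
The greater is (a): $182,325.00.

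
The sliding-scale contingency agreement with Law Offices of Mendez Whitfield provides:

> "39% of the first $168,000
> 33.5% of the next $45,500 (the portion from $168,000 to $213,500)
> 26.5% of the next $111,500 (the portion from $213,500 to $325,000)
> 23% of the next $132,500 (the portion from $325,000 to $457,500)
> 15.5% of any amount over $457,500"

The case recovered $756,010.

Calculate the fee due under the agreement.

$187,054.05

First $168,000 at 39% = $65,520.00
Next $45,500 at 33.5% = $15,242.50
Next $111,500 at 26.5% = $29,547.50
Next $132,500 at 23% = $30,475.00
Remaining $298,510 at 15.5% = $46,269.05
Fee: $65,520.00 + $15,242.50 + $29,547.50 + $30,475.00 + $46,269.05 = $187,054.05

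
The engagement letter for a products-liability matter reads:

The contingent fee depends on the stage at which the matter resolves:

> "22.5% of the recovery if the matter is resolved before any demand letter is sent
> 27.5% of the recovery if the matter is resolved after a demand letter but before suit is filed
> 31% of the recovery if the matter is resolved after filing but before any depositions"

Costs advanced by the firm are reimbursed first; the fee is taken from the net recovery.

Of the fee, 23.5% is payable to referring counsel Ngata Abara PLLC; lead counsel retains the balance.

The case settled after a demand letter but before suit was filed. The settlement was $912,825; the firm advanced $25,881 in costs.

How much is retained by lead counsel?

Fee base (net of costs): $912,825 − $25,881 = $886,944
The matter settled after a demand letter but before suit was filed, so the 27.5% rate applies.
$886,944 × 27.5% = $243,909.60
Referral share: 23.5% of $243,909.60 = $57,318.76; lead counsel retains $243,909.60 − $57,318.76 = $186,590.84.

$186,590.84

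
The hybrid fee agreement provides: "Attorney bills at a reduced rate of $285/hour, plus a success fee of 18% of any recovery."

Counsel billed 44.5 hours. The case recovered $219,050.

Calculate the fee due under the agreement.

$52,111.50

Hourly: 44.5 × $285 = $12,682.50
Success fee: 18% of $219,050 = $39,429.00
Total: $12,682.50 + $39,429.00 = $52,111.50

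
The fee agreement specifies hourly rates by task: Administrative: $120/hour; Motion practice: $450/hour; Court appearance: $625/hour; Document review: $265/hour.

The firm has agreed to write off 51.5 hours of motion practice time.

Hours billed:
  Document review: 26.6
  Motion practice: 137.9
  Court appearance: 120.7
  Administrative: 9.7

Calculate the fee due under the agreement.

$122,530.50

Administrative: 9.7 × $120 = $1,164.00
Motion practice: 137.9 × $450 = $62,055.00
Court appearance: 120.7 × $625 = $75,437.50
Document review: 26.6 × $265 = $7,049.00
Subtotal: $145,705.50
Write-off: 51.5 × $450 = $23,175.00
Total: $145,705.50 − $23,175.00 = $122,530.50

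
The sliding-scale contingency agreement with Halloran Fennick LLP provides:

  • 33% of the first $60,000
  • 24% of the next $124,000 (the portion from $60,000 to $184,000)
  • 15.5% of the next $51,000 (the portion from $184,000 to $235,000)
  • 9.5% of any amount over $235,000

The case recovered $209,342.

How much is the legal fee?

First $60,000 at 33% = $19,800.00
Next $124,000 at 24% = $29,760.00
Remaining $25,342 at 15.5% = $3,928.01
Fee: $19,800.00 + $29,760.00 + $3,928.01 = $53,488.01

$53,488.01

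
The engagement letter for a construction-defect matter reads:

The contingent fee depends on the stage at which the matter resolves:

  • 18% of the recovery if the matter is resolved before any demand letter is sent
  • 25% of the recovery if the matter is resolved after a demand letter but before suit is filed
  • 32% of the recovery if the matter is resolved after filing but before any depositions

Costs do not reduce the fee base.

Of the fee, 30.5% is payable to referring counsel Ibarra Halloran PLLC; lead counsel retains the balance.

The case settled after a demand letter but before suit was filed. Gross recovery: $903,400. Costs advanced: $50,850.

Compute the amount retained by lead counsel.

$156,965.75

Fee base is the gross recovery, $903,400; costs are reimbursed separately.
The matter settled after a demand letter but before suit was filed, so the 25% rate applies.
$903,400 × 25% = $225,850.00
Referral share: 30.5% of $225,850.00 = $68,884.25; lead counsel retains $225,850.00 − $68,884.25 = $156,965.75.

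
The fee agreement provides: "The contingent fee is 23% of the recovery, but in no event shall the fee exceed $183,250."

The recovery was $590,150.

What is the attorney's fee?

$135,734.50

23% of $590,150 = $135,734.50
That is under the $183,250 cap.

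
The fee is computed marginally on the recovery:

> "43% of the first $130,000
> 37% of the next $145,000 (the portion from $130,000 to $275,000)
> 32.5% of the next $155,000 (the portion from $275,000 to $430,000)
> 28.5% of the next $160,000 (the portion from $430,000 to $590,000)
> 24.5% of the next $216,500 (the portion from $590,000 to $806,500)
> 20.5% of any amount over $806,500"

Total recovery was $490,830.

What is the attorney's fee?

$177,261.55

First $130,000 at 43% = $55,900.00
Next $145,000 at 37% = $53,650.00
Next $155,000 at 32.5% = $50,375.00
Remaining $60,830 at 28.5% = $17,336.55
Fee: $55,900.00 + $53,650.00 + $50,375.00 + $17,336.55 = $177,261.55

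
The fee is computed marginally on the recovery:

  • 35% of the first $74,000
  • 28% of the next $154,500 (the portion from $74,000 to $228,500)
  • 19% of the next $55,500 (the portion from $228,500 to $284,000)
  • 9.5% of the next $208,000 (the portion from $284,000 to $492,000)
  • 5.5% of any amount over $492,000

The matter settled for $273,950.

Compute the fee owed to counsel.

First $74,000 at 35% = $25,900.00
Next $154,500 at 28% = $43,260.00
Remaining $45,450 at 19% = $8,635.50
Fee: $25,900.00 + $43,260.00 + $8,635.50 = $77,795.50

$77,795.50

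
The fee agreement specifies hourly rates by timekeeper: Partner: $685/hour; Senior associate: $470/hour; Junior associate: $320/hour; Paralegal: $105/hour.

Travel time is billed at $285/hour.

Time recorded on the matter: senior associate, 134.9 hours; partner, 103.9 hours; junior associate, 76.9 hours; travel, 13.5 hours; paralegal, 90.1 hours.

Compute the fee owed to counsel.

$172,490.50

Partner: 103.9 × $685 = $71,171.50
Senior associate: 134.9 × $470 = $63,403.00
Junior associate: 76.9 × $320 = $24,608.00
Paralegal: 90.1 × $105 = $9,460.50
Subtotal: $71,171.50 + $63,403.00 + $24,608.00 + $9,460.50 = $168,643.00
Travel: 13.5 × $285 = $3,847.50
Total: $168,643.00 + $3,847.50 = $172,490.50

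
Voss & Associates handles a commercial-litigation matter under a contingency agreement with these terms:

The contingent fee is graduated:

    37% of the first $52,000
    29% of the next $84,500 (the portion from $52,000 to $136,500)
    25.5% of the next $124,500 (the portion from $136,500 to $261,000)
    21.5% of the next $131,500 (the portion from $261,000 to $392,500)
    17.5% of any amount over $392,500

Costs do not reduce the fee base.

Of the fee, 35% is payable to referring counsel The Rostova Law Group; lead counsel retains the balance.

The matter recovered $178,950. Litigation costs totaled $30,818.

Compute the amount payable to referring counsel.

Fee base is the gross recovery, $178,950; costs are reimbursed separately.
First $52,000 at 37% = $19,240.00
Next $84,500 at 29% = $24,505.00
Remaining $42,450 at 25.5% = $10,824.75
Fee: $19,240.00 + $24,505.00 + $10,824.75 = $54,569.75
Referral share: 35% of $54,569.75 = $19,099.41; lead counsel retains $54,569.75 − $19,099.41 = $35,470.34.

$19,099.41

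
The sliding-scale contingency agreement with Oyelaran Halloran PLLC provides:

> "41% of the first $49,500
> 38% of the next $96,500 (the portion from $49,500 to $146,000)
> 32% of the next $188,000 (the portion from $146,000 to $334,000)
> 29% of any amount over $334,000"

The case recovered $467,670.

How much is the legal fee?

$155,889.30

First $49,500 at 41% = $20,295.00
Next $96,500 at 38% = $36,670.00
Next $188,000 at 32% = $60,160.00
Remaining $133,670 at 29% = $38,764.30
Fee: $20,295.00 + $36,670.00 + $60,160.00 + $38,764.30 = $155,889.30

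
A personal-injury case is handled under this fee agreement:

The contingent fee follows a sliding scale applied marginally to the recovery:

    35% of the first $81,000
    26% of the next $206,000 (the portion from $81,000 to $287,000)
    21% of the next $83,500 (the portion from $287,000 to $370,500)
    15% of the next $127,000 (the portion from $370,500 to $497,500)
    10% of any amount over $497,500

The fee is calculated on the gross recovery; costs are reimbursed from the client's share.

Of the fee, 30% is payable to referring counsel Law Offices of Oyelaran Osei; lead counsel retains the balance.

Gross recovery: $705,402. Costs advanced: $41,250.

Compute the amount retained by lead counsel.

Fee base is the gross recovery, $705,402; costs are reimbursed separately.
First $81,000 at 35% = $28,350.00
Next $206,000 at 26% = $53,560.00
Next $83,500 at 21% = $17,535.00
Next $127,000 at 15% = $19,050.00
Remaining $207,902 at 10% = $20,790.20
Fee: $28,350.00 + $53,560.00 + $17,535.00 + $19,050.00 + $20,790.20 = $139,285.20
Referral share: 30% of $139,285.20 = $41,785.56; lead counsel retains $139,285.20 − $41,785.56 = $97,499.64.

$97,499.64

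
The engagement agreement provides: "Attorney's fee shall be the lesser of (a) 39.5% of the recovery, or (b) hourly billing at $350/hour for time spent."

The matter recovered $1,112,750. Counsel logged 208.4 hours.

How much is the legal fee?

$72,940.00

(a) 39.5% of $1,112,750 = $439,536.25
(b) 208.4 × $350 = $72,940.00
The lesser is (b): $72,940.00.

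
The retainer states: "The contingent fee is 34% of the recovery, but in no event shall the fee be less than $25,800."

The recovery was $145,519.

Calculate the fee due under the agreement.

34% of $145,519 = $49,476.46
That exceeds the $25,800 minimum.

$49,476.46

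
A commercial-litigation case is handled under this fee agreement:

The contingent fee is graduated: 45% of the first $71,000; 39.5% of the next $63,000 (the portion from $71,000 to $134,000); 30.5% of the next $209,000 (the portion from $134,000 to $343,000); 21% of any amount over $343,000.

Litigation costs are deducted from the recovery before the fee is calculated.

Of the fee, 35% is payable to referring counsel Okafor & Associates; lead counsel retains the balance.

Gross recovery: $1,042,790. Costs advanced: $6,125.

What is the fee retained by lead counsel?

$173,062.27

Fee base (net of costs): $1,042,790 − $6,125 = $1,036,665
First $71,000 at 45% = $31,950.00
Next $63,000 at 39.5% = $24,885.00
Next $209,000 at 30.5% = $63,745.00
Remaining $693,665 at 21% = $145,669.65
Fee: $31,950.00 + $24,885.00 + $63,745.00 + $145,669.65 = $266,249.65
Referral share: 35% of $266,249.65 = $93,187.38; lead counsel retains $266,249.65 − $93,187.38 = $173,062.27.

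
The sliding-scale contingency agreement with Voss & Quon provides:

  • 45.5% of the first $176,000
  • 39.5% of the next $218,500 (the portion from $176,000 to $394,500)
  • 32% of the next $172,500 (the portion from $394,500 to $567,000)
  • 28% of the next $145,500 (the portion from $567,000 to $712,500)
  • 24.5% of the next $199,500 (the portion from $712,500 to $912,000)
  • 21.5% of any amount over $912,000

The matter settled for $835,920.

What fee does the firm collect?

First $176,000 at 45.5% = $80,080.00
Next $218,500 at 39.5% = $86,307.50
Next $172,500 at 32% = $55,200.00
Next $145,500 at 28% = $40,740.00
Remaining $123,420 at 24.5% = $30,237.90
Fee: $80,080.00 + $86,307.50 + $55,200.00 + $40,740.00 + $30,237.90 = $292,565.40

$292,565.40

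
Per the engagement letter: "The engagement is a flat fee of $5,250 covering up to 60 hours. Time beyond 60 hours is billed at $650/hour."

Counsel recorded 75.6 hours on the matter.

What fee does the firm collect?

Flat fee: $5,250.00
Excess hours: 75.6 − 60 = 15.6
Overrun: 15.6 × $650 = $10,140.00
Total: $5,250.00 + $10,140.00 = $15,390.00

$15,390.00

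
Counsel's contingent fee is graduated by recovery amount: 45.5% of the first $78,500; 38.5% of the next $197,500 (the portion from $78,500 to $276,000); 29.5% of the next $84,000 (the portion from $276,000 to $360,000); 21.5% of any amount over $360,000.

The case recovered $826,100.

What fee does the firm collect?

First $78,500 at 45.5% = $35,717.50
Next $197,500 at 38.5% = $76,037.50
Next $84,000 at 29.5% = $24,780.00
Remaining $466,100 at 21.5% = $100,211.50
Fee: $35,717.50 + $76,037.50 + $24,780.00 + $100,211.50 = $236,746.50

$236,746.50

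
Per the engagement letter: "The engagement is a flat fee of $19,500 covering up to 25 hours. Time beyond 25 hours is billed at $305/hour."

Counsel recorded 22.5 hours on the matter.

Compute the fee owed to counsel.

22.5 hours is within the 25-hour scope; only the flat fee applies.

$19,500.00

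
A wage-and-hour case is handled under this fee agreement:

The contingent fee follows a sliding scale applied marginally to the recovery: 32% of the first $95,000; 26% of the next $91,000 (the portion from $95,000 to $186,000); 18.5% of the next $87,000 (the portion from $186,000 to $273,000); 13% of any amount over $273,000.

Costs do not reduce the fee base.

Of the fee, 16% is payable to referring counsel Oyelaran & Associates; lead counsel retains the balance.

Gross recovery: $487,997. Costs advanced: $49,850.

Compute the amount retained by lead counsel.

$82,407.87

Fee base is the gross recovery, $487,997; costs are reimbursed separately.
First $95,000 at 32% = $30,400.00
Next $91,000 at 26% = $23,660.00
Next $87,000 at 18.5% = $16,095.00
Remaining $214,997 at 13% = $27,949.61
Fee: $30,400.00 + $23,660.00 + $16,095.00 + $27,949.61 = $98,104.61
Referral share: 16% of $98,104.61 = $15,696.74; lead counsel retains $98,104.61 − $15,696.74 = $82,407.87.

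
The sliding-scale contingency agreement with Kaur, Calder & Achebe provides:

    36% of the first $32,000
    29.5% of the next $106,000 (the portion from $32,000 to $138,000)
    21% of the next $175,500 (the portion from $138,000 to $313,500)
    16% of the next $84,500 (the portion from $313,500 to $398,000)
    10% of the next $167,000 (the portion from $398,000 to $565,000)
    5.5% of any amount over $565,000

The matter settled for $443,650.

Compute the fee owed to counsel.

$97,730.00

First $32,000 at 36% = $11,520.00
Next $106,000 at 29.5% = $31,270.00
Next $175,500 at 21% = $36,855.00
Next $84,500 at 16% = $13,520.00
Remaining $45,650 at 10% = $4,565.00
Fee: $11,520.00 + $31,270.00 + $36,855.00 + $13,520.00 + $4,565.00 = $97,730.00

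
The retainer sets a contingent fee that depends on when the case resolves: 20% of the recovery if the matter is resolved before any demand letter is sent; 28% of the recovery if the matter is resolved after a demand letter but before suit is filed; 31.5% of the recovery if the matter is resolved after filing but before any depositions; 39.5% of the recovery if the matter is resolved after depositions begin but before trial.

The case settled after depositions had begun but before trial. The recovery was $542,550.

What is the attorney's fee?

$214,307.25

The matter settled after depositions had begun but before trial, so the 39.5% rate applies.
$542,550 × 39.5% = $214,307.25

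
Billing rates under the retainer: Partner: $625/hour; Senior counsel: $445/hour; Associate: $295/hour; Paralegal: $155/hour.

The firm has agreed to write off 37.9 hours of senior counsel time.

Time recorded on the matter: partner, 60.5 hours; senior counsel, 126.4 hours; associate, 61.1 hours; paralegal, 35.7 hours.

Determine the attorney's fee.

Partner: 60.5 × $625 = $37,812.50
Senior counsel: 126.4 × $445 = $56,248.00
Associate: 61.1 × $295 = $18,024.50
Paralegal: 35.7 × $155 = $5,533.50
Subtotal: $117,618.50
Write-off: 37.9 × $445 = $16,865.50
Total: $117,618.50 − $16,865.50 = $100,753.00

$100,753.00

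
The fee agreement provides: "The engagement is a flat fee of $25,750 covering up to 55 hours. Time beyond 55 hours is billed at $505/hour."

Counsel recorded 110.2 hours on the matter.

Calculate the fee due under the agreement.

Flat fee: $25,750.00
Excess hours: 110.2 − 55 = 55.2
Overrun: 55.2 × $505 = $27,876.00
Total: $25,750.00 + $27,876.00 = $53,626.00

$53,626.00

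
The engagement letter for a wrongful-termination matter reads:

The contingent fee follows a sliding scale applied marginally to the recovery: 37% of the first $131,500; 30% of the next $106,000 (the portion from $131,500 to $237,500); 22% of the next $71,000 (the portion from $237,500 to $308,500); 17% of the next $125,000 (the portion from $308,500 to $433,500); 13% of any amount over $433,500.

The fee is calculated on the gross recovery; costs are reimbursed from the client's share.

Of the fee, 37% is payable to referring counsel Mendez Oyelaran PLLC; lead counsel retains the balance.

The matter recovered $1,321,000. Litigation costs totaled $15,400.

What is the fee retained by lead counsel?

Fee base is the gross recovery, $1,321,000; costs are reimbursed separately.
First $131,500 at 37% = $48,655.00
Next $106,000 at 30% = $31,800.00
Next $71,000 at 22% = $15,620.00
Next $125,000 at 17% = $21,250.00
Remaining $887,500 at 13% = $115,375.00
Fee: $48,655.00 + $31,800.00 + $15,620.00 + $21,250.00 + $115,375.00 = $232,700.00
Referral share: 37% of $232,700.00 = $86,099.00; lead counsel retains $232,700.00 − $86,099.00 = $146,601.00.

$146,601.00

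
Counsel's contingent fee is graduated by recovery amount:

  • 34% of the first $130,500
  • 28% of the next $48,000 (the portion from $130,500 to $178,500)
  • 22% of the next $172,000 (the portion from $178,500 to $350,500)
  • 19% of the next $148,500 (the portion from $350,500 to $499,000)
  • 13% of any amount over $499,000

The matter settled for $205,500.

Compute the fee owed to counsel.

First $130,500 at 34% = $44,370.00
Next $48,000 at 28% = $13,440.00
Remaining $27,000 at 22% = $5,940.00
Fee: $44,370.00 + $13,440.00 + $5,940.00 = $63,750.00

$63,750.00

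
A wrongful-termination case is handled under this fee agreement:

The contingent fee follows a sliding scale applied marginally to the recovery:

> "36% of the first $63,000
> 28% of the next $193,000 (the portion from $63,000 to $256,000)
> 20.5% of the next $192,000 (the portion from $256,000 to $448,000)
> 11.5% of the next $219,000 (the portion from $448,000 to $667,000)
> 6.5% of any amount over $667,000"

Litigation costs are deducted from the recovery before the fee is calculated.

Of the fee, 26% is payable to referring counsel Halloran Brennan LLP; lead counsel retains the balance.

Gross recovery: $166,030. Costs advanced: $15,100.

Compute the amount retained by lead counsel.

$35,002.30

Fee base (net of costs): $166,030 − $15,100 = $150,930
First $63,000 at 36% = $22,680.00
Remaining $87,930 at 28% = $24,620.40
Fee: $22,680.00 + $24,620.40 = $47,300.40
Referral share: 26% of $47,300.40 = $12,298.10; lead counsel retains $47,300.40 − $12,298.10 = $35,002.30.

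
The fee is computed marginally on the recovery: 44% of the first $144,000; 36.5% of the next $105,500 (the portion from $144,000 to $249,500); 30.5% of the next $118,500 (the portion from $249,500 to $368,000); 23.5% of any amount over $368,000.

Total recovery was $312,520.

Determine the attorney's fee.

First $144,000 at 44% = $63,360.00
Next $105,500 at 36.5% = $38,507.50
Remaining $63,020 at 30.5% = $19,221.10
Fee: $63,360.00 + $38,507.50 + $19,221.10 = $121,088.60

$121,088.60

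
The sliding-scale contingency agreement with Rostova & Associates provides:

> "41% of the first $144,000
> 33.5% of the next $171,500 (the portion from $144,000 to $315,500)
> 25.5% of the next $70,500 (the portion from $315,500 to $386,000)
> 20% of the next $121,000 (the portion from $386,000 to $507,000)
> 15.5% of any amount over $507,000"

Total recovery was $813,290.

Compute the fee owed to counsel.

$206,144.95

First $144,000 at 41% = $59,040.00
Next $171,500 at 33.5% = $57,452.50
Next $70,500 at 25.5% = $17,977.50
Next $121,000 at 20% = $24,200.00
Remaining $306,290 at 15.5% = $47,474.95
Fee: $59,040.00 + $57,452.50 + $17,977.50 + $24,200.00 + $47,474.95 = $206,144.95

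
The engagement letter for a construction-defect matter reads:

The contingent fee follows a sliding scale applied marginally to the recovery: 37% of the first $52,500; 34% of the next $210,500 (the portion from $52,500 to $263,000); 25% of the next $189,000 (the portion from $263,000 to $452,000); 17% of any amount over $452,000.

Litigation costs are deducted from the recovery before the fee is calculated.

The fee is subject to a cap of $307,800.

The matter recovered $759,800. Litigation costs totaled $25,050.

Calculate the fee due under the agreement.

$186,312.50

Fee base (net of costs): $759,800 − $25,050 = $734,750
First $52,500 at 37% = $19,425.00
Next $210,500 at 34% = $71,570.00
Next $189,000 at 25% = $47,250.00
Remaining $282,750 at 17% = $48,067.50
Fee: $19,425.00 + $71,570.00 + $47,250.00 + $48,067.50 = $186,312.50
$186,312.50 is under the $307,800 cap.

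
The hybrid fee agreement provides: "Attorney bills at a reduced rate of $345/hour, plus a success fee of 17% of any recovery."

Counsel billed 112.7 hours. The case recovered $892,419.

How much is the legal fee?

$190,592.73

Hourly: 112.7 × $345 = $38,881.50
Success fee: 17% of $892,419 = $151,711.23
Total: $38,881.50 + $151,711.23 = $190,592.73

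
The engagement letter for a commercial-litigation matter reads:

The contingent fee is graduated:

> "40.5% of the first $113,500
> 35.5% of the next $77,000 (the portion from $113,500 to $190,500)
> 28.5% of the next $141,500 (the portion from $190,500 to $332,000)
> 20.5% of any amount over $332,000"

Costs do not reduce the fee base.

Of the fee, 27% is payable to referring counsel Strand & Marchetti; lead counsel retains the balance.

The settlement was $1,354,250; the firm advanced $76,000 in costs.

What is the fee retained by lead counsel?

$235,929.61

Fee base is the gross recovery, $1,354,250; costs are reimbursed separately.
First $113,500 at 40.5% = $45,967.50
Next $77,000 at 35.5% = $27,335.00
Next $141,500 at 28.5% = $40,327.50
Remaining $1,022,250 at 20.5% = $209,561.25
Fee: $45,967.50 + $27,335.00 + $40,327.50 + $209,561.25 = $323,191.25
Referral share: 27% of $323,191.25 = $87,261.64; lead counsel retains $323,191.25 − $87,261.64 = $235,929.61.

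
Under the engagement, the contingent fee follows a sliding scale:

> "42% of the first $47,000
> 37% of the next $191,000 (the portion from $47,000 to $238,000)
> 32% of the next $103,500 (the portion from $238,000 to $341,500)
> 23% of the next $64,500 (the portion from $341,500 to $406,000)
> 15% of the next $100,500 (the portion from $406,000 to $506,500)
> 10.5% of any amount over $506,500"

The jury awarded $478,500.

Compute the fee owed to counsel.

First $47,000 at 42% = $19,740.00
Next $191,000 at 37% = $70,670.00
Next $103,500 at 32% = $33,120.00
Next $64,500 at 23% = $14,835.00
Remaining $72,500 at 15% = $10,875.00
Fee: $19,740.00 + $70,670.00 + $33,120.00 + $14,835.00 + $10,875.00 = $149,240.00

$149,240.00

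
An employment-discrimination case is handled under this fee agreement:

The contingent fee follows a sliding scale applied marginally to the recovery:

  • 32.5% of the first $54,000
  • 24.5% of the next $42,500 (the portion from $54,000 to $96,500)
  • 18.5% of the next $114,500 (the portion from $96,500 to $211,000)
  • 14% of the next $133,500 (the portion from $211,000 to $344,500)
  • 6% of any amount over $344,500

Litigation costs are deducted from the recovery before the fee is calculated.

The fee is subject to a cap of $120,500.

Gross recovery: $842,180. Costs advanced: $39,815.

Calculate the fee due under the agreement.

$95,306.90

Fee base (net of costs): $842,180 − $39,815 = $802,365
First $54,000 at 32.5% = $17,550.00
Next $42,500 at 24.5% = $10,412.50
Next $114,500 at 18.5% = $21,182.50
Next $133,500 at 14% = $18,690.00
Remaining $457,865 at 6% = $27,471.90
Fee: $17,550.00 + $10,412.50 + $21,182.50 + $18,690.00 + $27,471.90 = $95,306.90
$95,306.90 is under the $120,500 cap.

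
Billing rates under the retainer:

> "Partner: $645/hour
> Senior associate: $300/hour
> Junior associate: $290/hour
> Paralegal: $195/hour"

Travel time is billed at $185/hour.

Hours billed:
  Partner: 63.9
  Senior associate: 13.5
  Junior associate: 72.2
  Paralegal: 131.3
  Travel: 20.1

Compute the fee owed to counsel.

$95,525.50

Partner: 63.9 × $645 = $41,215.50
Senior associate: 13.5 × $300 = $4,050.00
Junior associate: 72.2 × $290 = $20,938.00
Paralegal: 131.3 × $195 = $25,603.50
Subtotal: $41,215.50 + $4,050.00 + $20,938.00 + $25,603.50 = $91,807.00
Travel: 20.1 × $185 = $3,718.50
Total: $91,807.00 + $3,718.50 = $95,525.50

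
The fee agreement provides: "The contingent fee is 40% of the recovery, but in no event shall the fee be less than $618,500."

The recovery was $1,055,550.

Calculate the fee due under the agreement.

$618,500.00

40% of $1,055,550 = $422,220.00
That is below the $618,500 minimum, so the minimum applies.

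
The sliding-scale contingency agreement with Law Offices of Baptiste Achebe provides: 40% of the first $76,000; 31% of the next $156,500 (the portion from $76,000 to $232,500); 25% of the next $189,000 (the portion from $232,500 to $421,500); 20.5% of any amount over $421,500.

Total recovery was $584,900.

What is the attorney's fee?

First $76,000 at 40% = $30,400.00
Next $156,500 at 31% = $48,515.00
Next $189,000 at 25% = $47,250.00
Remaining $163,400 at 20.5% = $33,497.00
Fee: $30,400.00 + $48,515.00 + $47,250.00 + $33,497.00 = $159,662.00

$159,662.00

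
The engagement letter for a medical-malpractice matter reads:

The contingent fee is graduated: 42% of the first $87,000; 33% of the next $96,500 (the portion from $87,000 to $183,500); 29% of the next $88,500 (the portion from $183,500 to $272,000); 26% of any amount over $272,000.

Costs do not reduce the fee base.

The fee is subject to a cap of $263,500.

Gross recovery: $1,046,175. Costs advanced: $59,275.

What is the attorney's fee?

$263,500.00

Fee base is the gross recovery, $1,046,175; costs are reimbursed separately.
First $87,000 at 42% = $36,540.00
Next $96,500 at 33% = $31,845.00
Next $88,500 at 29% = $25,665.00
Remaining $774,175 at 26% = $201,285.50
Fee: $36,540.00 + $31,845.00 + $25,665.00 + $201,285.50 = $295,335.50
$295,335.50 exceeds the $263,500 cap, so the fee is capped at $263,500.00.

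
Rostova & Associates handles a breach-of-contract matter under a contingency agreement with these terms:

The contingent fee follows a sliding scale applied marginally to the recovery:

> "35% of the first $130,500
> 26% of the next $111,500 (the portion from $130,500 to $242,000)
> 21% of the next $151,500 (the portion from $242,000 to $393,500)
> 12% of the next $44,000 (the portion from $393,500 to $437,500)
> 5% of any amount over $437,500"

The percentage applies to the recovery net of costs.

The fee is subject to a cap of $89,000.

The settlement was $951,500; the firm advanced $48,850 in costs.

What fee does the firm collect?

$89,000.00

Fee base (net of costs): $951,500 − $48,850 = $902,650
First $130,500 at 35% = $45,675.00
Next $111,500 at 26% = $28,990.00
Next $151,500 at 21% = $31,815.00
Next $44,000 at 12% = $5,280.00
Remaining $465,150 at 5% = $23,257.50
Fee: $45,675.00 + $28,990.00 + $31,815.00 + $5,280.00 + $23,257.50 = $135,017.50
$135,017.50 exceeds the $89,000 cap, so the fee is capped at $89,000.00.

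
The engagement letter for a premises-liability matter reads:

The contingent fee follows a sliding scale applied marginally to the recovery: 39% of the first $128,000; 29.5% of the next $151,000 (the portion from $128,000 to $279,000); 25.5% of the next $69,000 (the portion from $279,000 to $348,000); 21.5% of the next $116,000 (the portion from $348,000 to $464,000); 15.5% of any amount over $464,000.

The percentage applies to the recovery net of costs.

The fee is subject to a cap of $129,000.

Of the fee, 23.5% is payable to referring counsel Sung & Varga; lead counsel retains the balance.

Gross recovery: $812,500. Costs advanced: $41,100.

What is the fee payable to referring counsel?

$30,315.00

Fee base (net of costs): $812,500 − $41,100 = $771,400
First $128,000 at 39% = $49,920.00
Next $151,000 at 29.5% = $44,545.00
Next $69,000 at 25.5% = $17,595.00
Next $116,000 at 21.5% = $24,940.00
Remaining $307,400 at 15.5% = $47,647.00
Fee: $49,920.00 + $44,545.00 + $17,595.00 + $24,940.00 + $47,647.00 = $184,647.00
$184,647.00 exceeds the $129,000 cap, so the fee is capped at $129,000.00.
Referral share: 23.5% of $129,000.00 = $30,315.00; lead counsel retains $129,000.00 − $30,315.00 = $98,685.00.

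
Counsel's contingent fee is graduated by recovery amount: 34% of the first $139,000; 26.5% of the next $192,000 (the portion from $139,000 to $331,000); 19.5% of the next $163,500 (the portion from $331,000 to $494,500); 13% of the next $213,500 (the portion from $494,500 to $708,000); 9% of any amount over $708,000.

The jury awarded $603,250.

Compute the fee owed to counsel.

$144,160.00

First $139,000 at 34% = $47,260.00
Next $192,000 at 26.5% = $50,880.00
Next $163,500 at 19.5% = $31,882.50
Remaining $108,750 at 13% = $14,137.50
Fee: $47,260.00 + $50,880.00 + $31,882.50 + $14,137.50 = $144,160.00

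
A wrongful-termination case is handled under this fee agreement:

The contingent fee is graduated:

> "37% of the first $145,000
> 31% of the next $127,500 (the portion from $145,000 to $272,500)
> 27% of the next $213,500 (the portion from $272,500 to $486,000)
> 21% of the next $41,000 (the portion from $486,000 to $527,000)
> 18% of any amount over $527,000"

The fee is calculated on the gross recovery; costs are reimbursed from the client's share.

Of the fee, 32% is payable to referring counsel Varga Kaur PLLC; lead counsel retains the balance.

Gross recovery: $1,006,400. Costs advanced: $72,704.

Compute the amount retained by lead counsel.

$167,090.96

Fee base is the gross recovery, $1,006,400; costs are reimbursed separately.
First $145,000 at 37% = $53,650.00
Next $127,500 at 31% = $39,525.00
Next $213,500 at 27% = $57,645.00
Next $41,000 at 21% = $8,610.00
Remaining $479,400 at 18% = $86,292.00
Fee: $53,650.00 + $39,525.00 + $57,645.00 + $8,610.00 + $86,292.00 = $245,722.00
Referral share: 32% of $245,722.00 = $78,631.04; lead counsel retains $245,722.00 − $78,631.04 = $167,090.96.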